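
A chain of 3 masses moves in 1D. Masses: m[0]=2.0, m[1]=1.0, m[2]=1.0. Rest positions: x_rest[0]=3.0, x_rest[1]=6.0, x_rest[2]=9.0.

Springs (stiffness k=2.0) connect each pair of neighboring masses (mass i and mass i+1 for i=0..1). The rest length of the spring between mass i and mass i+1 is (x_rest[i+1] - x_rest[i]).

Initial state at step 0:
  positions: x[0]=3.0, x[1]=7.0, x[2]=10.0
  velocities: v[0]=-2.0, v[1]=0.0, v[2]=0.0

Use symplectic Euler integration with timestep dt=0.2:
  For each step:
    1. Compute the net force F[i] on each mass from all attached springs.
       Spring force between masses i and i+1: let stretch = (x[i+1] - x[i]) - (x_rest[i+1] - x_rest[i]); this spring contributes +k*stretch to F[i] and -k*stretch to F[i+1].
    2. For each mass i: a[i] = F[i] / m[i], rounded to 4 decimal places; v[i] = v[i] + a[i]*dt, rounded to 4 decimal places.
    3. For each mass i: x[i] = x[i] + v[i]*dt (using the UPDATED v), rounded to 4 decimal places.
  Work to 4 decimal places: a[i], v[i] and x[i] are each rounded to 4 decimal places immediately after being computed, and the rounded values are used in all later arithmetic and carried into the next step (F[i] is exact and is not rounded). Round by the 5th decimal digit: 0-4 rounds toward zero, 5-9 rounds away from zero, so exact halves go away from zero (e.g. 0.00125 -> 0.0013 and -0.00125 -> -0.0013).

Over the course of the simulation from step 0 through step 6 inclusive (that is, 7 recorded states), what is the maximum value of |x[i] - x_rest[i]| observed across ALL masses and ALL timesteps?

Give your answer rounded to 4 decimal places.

Step 0: x=[3.0000 7.0000 10.0000] v=[-2.0000 0.0000 0.0000]
Step 1: x=[2.6400 6.9200 10.0000] v=[-1.8000 -0.4000 0.0000]
Step 2: x=[2.3312 6.7440 9.9936] v=[-1.5440 -0.8800 -0.0320]
Step 3: x=[2.0789 6.4749 9.9672] v=[-1.2614 -1.3453 -0.1318]
Step 4: x=[1.8825 6.1335 9.9015] v=[-0.9822 -1.7068 -0.3287]
Step 5: x=[1.7361 5.7535 9.7743] v=[-0.7320 -1.9000 -0.6359]
Step 6: x=[1.6304 5.3738 9.5655] v=[-0.5285 -1.8986 -1.0442]
Max displacement = 1.3696

Answer: 1.3696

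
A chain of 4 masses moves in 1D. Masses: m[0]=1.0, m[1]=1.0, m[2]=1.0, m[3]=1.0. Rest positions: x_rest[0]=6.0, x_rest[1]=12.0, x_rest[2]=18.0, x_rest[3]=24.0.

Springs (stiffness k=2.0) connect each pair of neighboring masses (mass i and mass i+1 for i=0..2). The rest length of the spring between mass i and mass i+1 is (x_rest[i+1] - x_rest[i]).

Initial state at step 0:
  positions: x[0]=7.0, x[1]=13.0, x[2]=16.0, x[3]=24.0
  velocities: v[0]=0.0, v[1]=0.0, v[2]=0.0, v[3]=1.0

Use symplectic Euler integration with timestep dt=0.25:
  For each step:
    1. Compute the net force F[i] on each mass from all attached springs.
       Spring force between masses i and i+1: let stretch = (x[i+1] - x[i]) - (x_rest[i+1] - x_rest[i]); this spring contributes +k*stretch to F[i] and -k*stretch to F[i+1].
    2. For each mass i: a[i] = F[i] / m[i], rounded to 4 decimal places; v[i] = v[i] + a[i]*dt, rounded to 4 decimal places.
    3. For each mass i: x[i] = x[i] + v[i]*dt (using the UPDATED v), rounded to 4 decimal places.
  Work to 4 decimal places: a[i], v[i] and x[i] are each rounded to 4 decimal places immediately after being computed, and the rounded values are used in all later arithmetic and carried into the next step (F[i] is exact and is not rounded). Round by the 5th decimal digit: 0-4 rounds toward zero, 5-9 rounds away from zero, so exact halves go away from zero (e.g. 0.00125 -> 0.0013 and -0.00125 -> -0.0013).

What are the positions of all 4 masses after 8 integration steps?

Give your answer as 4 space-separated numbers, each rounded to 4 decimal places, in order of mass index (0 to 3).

Answer: 4.8452 13.2930 18.3278 25.5344

Derivation:
Step 0: x=[7.0000 13.0000 16.0000 24.0000] v=[0.0000 0.0000 0.0000 1.0000]
Step 1: x=[7.0000 12.6250 16.6250 24.0000] v=[0.0000 -1.5000 2.5000 0.0000]
Step 2: x=[6.9531 12.0469 17.6719 23.8281] v=[-0.1875 -2.3125 4.1875 -0.6875]
Step 3: x=[6.7930 11.5352 18.7852 23.6367] v=[-0.6406 -2.0469 4.4531 -0.7656]
Step 4: x=[6.4756 11.3370 19.5987 23.5889] v=[-1.2695 -0.7930 3.2539 -0.1914]
Step 5: x=[6.0159 11.5638 19.8783 23.7923] v=[-1.8388 0.9072 1.1182 0.8135]
Step 6: x=[5.4997 12.1364 19.6078 24.2564] v=[-2.0649 2.2905 -1.0821 1.8565]
Step 7: x=[5.0631 12.8134 18.9844 24.8895] v=[-1.7466 2.7079 -2.4935 2.5322]
Step 8: x=[4.8452 13.2930 18.3278 25.5344] v=[-0.8715 1.9183 -2.6265 2.5797]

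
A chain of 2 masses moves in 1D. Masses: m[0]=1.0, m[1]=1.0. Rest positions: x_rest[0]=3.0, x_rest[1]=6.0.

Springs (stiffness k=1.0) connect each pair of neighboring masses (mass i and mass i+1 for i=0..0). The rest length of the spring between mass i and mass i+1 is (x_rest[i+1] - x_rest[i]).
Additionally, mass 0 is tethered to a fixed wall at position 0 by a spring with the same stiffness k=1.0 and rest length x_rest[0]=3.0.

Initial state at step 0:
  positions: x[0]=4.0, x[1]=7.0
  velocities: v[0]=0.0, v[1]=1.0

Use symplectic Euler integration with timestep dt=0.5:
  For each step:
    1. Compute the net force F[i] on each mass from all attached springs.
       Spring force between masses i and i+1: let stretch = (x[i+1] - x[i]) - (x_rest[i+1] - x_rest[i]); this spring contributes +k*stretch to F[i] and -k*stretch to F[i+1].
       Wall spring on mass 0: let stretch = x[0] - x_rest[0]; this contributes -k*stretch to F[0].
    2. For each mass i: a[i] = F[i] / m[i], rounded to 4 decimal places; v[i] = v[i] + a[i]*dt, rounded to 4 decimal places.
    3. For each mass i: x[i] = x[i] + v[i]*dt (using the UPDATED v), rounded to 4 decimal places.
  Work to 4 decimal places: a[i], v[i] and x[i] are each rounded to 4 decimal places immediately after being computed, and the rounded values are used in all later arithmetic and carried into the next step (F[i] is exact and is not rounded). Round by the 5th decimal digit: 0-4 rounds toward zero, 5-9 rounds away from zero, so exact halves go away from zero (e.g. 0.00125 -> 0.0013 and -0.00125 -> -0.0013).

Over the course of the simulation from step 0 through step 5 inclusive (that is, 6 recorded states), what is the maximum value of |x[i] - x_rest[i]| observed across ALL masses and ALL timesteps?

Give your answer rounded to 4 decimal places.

Step 0: x=[4.0000 7.0000] v=[0.0000 1.0000]
Step 1: x=[3.7500 7.5000] v=[-0.5000 1.0000]
Step 2: x=[3.5000 7.8125] v=[-0.5000 0.6250]
Step 3: x=[3.4531 7.7969] v=[-0.0938 -0.0313]
Step 4: x=[3.6289 7.4453] v=[0.3516 -0.7032]
Step 5: x=[3.8516 6.8896] v=[0.4454 -1.1114]
Max displacement = 1.8125

Answer: 1.8125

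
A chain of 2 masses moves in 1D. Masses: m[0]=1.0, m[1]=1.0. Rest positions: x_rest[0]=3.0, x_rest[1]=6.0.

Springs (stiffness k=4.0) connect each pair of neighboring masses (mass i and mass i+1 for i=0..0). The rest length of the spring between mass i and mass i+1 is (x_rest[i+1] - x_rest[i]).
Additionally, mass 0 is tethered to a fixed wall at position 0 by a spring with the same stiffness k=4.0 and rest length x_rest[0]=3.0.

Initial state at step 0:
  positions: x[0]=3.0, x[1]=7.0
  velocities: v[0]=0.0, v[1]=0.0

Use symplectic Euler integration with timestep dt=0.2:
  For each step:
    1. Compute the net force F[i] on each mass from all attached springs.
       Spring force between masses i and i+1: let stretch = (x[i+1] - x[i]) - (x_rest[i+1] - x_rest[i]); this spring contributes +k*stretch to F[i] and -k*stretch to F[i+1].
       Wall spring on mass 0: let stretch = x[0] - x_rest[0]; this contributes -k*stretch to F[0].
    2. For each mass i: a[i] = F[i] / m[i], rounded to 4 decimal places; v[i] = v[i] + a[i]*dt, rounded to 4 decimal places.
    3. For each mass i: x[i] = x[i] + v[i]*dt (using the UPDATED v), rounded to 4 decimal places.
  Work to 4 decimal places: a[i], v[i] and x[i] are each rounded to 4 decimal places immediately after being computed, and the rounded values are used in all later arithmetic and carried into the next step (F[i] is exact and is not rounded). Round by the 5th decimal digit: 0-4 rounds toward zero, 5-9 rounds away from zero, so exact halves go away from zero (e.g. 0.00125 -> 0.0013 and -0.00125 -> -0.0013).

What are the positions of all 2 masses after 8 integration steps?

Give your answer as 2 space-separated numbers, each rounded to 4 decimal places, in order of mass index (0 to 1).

Step 0: x=[3.0000 7.0000] v=[0.0000 0.0000]
Step 1: x=[3.1600 6.8400] v=[0.8000 -0.8000]
Step 2: x=[3.4032 6.5712] v=[1.2160 -1.3440]
Step 3: x=[3.6088 6.2755] v=[1.0278 -1.4784]
Step 4: x=[3.6636 6.0331] v=[0.2741 -1.2118]
Step 5: x=[3.5114 5.8916] v=[-0.7612 -0.7074]
Step 6: x=[3.1782 5.8493] v=[-1.6662 -0.2116]
Step 7: x=[2.7638 5.8596] v=[-2.0719 0.0515]
Step 8: x=[2.4025 5.8546] v=[-1.8063 -0.0251]

Answer: 2.4025 5.8546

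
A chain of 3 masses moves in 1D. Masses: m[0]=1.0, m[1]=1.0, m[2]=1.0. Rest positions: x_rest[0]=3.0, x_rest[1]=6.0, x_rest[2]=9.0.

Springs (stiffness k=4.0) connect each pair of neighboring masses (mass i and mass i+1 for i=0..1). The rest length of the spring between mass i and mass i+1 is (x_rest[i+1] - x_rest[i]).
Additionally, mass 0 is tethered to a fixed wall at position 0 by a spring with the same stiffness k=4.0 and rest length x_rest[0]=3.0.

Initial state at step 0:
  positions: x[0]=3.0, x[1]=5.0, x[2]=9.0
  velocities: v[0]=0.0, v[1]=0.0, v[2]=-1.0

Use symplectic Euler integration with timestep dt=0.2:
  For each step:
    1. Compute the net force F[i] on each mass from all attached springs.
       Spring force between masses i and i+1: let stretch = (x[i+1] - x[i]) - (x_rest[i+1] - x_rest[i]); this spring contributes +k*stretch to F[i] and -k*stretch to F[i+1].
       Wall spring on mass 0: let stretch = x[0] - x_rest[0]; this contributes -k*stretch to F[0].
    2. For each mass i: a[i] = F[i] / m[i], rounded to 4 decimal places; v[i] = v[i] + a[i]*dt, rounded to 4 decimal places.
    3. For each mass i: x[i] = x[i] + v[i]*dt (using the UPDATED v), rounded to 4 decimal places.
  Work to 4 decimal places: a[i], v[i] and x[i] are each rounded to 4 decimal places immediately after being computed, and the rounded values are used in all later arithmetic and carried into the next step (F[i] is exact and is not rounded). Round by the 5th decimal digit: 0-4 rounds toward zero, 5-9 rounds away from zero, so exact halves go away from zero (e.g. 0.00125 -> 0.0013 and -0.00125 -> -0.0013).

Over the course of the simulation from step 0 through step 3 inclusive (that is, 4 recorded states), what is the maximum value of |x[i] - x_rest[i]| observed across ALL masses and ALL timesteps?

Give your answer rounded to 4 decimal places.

Step 0: x=[3.0000 5.0000 9.0000] v=[0.0000 0.0000 -1.0000]
Step 1: x=[2.8400 5.3200 8.6400] v=[-0.8000 1.6000 -1.8000]
Step 2: x=[2.6224 5.7744 8.2288] v=[-1.0880 2.2720 -2.0560]
Step 3: x=[2.4895 6.1172 7.9049] v=[-0.6643 1.7139 -1.6195]
Max displacement = 1.0951

Answer: 1.0951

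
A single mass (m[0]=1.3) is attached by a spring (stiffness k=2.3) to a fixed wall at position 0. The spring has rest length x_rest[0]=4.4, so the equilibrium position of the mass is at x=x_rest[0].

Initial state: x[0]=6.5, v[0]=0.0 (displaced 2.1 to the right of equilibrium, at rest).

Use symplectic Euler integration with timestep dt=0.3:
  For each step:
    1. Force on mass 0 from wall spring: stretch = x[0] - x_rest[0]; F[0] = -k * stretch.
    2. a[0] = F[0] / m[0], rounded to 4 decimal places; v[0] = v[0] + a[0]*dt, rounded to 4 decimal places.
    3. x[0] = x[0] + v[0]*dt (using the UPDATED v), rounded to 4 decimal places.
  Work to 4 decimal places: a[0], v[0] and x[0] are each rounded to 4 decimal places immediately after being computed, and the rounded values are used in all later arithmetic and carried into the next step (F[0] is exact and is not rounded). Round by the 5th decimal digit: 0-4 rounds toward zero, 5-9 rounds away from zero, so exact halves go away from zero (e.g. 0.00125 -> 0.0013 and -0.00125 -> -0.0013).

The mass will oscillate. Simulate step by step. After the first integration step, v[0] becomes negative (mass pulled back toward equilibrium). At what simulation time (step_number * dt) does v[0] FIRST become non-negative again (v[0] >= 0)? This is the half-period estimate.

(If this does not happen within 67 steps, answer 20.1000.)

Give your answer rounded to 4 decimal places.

Answer: 2.4000

Derivation:
Step 0: x=[6.5000] v=[0.0000]
Step 1: x=[6.1656] v=[-1.1146]
Step 2: x=[5.5501] v=[-2.0517]
Step 3: x=[4.7515] v=[-2.6621]
Step 4: x=[3.8969] v=[-2.8487]
Step 5: x=[3.1224] v=[-2.5817]
Step 6: x=[2.5513] v=[-1.9036]
Step 7: x=[2.2746] v=[-0.9224]
Step 8: x=[2.3363] v=[0.2057]
First v>=0 after going negative at step 8, time=2.4000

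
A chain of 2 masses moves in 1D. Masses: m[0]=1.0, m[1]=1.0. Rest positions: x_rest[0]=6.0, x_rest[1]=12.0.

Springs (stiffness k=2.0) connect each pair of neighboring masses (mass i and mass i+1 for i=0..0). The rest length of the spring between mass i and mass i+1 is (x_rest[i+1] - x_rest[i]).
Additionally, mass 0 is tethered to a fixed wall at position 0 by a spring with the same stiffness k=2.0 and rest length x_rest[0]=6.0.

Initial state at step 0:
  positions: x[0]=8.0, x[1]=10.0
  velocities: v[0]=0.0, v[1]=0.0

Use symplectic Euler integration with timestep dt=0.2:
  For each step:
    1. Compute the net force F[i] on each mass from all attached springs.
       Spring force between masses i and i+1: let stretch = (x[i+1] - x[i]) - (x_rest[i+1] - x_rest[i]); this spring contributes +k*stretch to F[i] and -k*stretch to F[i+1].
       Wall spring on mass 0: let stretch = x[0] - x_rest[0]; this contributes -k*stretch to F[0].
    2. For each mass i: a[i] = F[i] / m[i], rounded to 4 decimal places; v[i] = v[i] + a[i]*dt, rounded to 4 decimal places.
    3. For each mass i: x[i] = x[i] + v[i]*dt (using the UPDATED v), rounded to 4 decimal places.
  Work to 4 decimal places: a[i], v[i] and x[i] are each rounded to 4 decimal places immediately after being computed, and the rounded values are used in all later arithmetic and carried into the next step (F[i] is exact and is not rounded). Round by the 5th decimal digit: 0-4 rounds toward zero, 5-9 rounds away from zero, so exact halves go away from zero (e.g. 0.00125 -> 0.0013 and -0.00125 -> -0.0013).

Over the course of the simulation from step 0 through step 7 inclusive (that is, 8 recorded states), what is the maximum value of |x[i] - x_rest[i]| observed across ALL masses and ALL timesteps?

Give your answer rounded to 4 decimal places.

Answer: 2.5258

Derivation:
Step 0: x=[8.0000 10.0000] v=[0.0000 0.0000]
Step 1: x=[7.5200 10.3200] v=[-2.4000 1.6000]
Step 2: x=[6.6624 10.8960] v=[-4.2880 2.8800]
Step 3: x=[5.6105 11.6133] v=[-5.2595 3.5866]
Step 4: x=[4.5900 12.3304] v=[-5.1026 3.5855]
Step 5: x=[3.8215 12.9083] v=[-3.8424 2.8893]
Step 6: x=[3.4742 13.2392] v=[-1.7363 1.6546]
Step 7: x=[3.6302 13.2689] v=[0.7800 0.1486]
Max displacement = 2.5258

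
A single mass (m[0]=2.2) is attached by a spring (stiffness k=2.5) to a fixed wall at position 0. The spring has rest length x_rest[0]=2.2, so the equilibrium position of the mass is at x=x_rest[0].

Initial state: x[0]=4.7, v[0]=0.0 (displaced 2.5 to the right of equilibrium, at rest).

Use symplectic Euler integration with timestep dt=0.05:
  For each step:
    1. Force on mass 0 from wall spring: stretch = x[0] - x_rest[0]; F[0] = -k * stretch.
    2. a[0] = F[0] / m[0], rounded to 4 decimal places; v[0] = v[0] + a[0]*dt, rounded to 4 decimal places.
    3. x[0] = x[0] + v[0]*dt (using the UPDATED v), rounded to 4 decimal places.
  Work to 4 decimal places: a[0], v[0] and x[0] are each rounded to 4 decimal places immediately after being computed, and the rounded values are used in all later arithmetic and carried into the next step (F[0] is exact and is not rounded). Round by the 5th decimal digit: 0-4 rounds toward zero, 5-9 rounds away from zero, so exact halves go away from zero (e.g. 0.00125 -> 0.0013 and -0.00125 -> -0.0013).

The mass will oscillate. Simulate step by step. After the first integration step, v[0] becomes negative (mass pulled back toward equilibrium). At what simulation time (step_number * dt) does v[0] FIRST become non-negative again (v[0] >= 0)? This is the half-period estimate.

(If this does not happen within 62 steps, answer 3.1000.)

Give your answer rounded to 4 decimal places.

Answer: 2.9500

Derivation:
Step 0: x=[4.7000] v=[0.0000]
Step 1: x=[4.6929] v=[-0.1420]
Step 2: x=[4.6787] v=[-0.2836]
Step 3: x=[4.6575] v=[-0.4244]
Step 4: x=[4.6293] v=[-0.5640]
Step 5: x=[4.5942] v=[-0.7020]
Step 6: x=[4.5523] v=[-0.8380]
Step 7: x=[4.5037] v=[-0.9717]
Step 8: x=[4.4486] v=[-1.1026]
Step 9: x=[4.3871] v=[-1.2304]
Step 10: x=[4.3194] v=[-1.3547]
Step 11: x=[4.2456] v=[-1.4751]
Step 12: x=[4.1660] v=[-1.5913]
Step 13: x=[4.0809] v=[-1.7030]
Step 14: x=[3.9904] v=[-1.8099]
Step 15: x=[3.8948] v=[-1.9116]
Step 16: x=[3.7944] v=[-2.0079]
Step 17: x=[3.6895] v=[-2.0985]
Step 18: x=[3.5803] v=[-2.1831]
Step 19: x=[3.4672] v=[-2.2615]
Step 20: x=[3.3505] v=[-2.3335]
Step 21: x=[3.2306] v=[-2.3989]
Step 22: x=[3.1077] v=[-2.4575]
Step 23: x=[2.9822] v=[-2.5091]
Step 24: x=[2.8545] v=[-2.5535]
Step 25: x=[2.7250] v=[-2.5907]
Step 26: x=[2.5940] v=[-2.6205]
Step 27: x=[2.4619] v=[-2.6429]
Step 28: x=[2.3290] v=[-2.6578]
Step 29: x=[2.1957] v=[-2.6651]
Step 30: x=[2.0625] v=[-2.6649]
Step 31: x=[1.9296] v=[-2.6571]
Step 32: x=[1.7975] v=[-2.6417]
Step 33: x=[1.6666] v=[-2.6188]
Step 34: x=[1.5372] v=[-2.5885]
Step 35: x=[1.4097] v=[-2.5508]
Step 36: x=[1.2844] v=[-2.5059]
Step 37: x=[1.1617] v=[-2.4539]
Step 38: x=[1.0420] v=[-2.3949]
Step 39: x=[0.9255] v=[-2.3291]
Step 40: x=[0.8127] v=[-2.2567]
Step 41: x=[0.7038] v=[-2.1779]
Step 42: x=[0.5992] v=[-2.0929]
Step 43: x=[0.4991] v=[-2.0019]
Step 44: x=[0.4038] v=[-1.9053]
Step 45: x=[0.3136] v=[-1.8032]
Step 46: x=[0.2288] v=[-1.6960]
Step 47: x=[0.1496] v=[-1.5840]
Step 48: x=[0.0762] v=[-1.4675]
Step 49: x=[0.0089] v=[-1.3468]
Step 50: x=[-0.0522] v=[-1.2223]
Step 51: x=[-0.1069] v=[-1.0943]
Step 52: x=[-0.1551] v=[-0.9632]
Step 53: x=[-0.1966] v=[-0.8294]
Step 54: x=[-0.2313] v=[-0.6932]
Step 55: x=[-0.2591] v=[-0.5551]
Step 56: x=[-0.2799] v=[-0.4154]
Step 57: x=[-0.2936] v=[-0.2745]
Step 58: x=[-0.3002] v=[-0.1328]
Step 59: x=[-0.2997] v=[0.0093]
First v>=0 after going negative at step 59, time=2.9500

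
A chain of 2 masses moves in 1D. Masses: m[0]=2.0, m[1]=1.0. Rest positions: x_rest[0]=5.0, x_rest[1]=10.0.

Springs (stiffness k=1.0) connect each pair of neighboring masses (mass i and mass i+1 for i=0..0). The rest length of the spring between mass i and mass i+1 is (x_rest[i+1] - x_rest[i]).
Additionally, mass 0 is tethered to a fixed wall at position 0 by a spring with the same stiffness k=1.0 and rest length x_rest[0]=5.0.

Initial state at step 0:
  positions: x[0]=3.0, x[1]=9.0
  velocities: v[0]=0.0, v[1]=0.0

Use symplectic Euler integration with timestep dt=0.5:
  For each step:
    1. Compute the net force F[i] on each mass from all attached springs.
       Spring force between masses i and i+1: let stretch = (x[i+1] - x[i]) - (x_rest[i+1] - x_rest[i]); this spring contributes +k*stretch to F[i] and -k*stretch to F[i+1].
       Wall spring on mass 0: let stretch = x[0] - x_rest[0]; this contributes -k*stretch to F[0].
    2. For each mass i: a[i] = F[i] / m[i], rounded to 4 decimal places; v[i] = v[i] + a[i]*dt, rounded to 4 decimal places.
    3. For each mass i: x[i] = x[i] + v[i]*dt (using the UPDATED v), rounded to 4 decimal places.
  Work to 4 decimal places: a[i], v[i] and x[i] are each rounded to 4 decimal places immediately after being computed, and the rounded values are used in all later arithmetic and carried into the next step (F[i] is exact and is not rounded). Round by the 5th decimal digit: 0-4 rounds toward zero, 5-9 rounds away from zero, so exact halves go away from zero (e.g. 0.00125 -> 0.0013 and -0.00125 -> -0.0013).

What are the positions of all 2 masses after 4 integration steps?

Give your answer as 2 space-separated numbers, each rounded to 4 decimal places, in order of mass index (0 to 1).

Answer: 5.2091 8.3819

Derivation:
Step 0: x=[3.0000 9.0000] v=[0.0000 0.0000]
Step 1: x=[3.3750 8.7500] v=[0.7500 -0.5000]
Step 2: x=[4.0000 8.4063] v=[1.2500 -0.6875]
Step 3: x=[4.6758 8.2110] v=[1.3516 -0.3907]
Step 4: x=[5.2091 8.3819] v=[1.0665 0.3417]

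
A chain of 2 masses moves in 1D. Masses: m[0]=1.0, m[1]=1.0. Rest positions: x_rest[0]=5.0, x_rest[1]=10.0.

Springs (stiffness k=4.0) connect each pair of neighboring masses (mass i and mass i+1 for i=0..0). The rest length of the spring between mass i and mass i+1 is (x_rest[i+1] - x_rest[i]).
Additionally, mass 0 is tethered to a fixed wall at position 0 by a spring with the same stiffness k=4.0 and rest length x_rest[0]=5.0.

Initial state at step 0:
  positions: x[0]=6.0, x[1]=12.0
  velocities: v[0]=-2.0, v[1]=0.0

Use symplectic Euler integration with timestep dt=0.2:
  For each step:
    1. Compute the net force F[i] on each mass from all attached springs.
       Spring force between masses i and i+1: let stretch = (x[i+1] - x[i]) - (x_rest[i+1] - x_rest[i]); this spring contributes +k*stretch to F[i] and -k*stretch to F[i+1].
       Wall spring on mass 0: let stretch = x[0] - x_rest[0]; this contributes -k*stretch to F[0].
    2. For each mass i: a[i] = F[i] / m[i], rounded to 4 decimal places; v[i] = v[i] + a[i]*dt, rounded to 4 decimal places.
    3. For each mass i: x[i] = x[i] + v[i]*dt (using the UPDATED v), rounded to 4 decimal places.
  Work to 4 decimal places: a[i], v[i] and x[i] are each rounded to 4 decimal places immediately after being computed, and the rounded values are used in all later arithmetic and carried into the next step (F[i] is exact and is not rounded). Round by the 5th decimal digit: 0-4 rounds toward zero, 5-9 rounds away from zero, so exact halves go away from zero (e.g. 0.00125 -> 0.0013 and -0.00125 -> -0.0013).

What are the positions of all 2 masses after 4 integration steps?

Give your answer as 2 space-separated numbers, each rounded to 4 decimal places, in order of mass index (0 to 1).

Answer: 5.0909 10.2611

Derivation:
Step 0: x=[6.0000 12.0000] v=[-2.0000 0.0000]
Step 1: x=[5.6000 11.8400] v=[-2.0000 -0.8000]
Step 2: x=[5.3024 11.4816] v=[-1.4880 -1.7920]
Step 3: x=[5.1451 10.9345] v=[-0.7866 -2.7354]
Step 4: x=[5.0909 10.2611] v=[-0.2712 -3.3669]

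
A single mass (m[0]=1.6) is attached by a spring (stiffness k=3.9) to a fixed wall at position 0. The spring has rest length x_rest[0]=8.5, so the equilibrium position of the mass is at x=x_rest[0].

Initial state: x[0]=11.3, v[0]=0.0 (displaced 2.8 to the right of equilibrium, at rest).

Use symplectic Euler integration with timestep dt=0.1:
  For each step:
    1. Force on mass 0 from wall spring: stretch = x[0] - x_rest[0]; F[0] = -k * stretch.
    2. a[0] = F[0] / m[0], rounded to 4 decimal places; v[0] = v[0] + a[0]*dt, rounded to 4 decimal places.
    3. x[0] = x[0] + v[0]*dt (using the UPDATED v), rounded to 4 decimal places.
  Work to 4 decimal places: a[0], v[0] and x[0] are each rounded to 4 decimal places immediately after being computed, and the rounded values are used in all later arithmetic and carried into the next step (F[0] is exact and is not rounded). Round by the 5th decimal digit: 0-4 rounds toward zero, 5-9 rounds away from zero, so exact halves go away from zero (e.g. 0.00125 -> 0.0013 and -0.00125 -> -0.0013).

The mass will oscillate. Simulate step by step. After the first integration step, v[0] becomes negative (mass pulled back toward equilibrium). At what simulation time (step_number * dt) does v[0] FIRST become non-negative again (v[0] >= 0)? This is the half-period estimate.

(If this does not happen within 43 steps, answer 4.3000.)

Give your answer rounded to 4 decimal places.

Step 0: x=[11.3000] v=[0.0000]
Step 1: x=[11.2318] v=[-0.6825]
Step 2: x=[11.0970] v=[-1.3484]
Step 3: x=[10.8989] v=[-1.9814]
Step 4: x=[10.6423] v=[-2.5661]
Step 5: x=[10.3335] v=[-3.0883]
Step 6: x=[9.9800] v=[-3.5352]
Step 7: x=[9.5904] v=[-3.8960]
Step 8: x=[9.1742] v=[-4.1618]
Step 9: x=[8.7416] v=[-4.3261]
Step 10: x=[8.3031] v=[-4.3850]
Step 11: x=[7.8694] v=[-4.3370]
Step 12: x=[7.4511] v=[-4.1833]
Step 13: x=[7.0583] v=[-3.9276]
Step 14: x=[6.7007] v=[-3.5762]
Step 15: x=[6.3869] v=[-3.1376]
Step 16: x=[6.1247] v=[-2.6225]
Step 17: x=[5.9204] v=[-2.0435]
Step 18: x=[5.7789] v=[-1.4147]
Step 19: x=[5.7038] v=[-0.7514]
Step 20: x=[5.6968] v=[-0.0698]
Step 21: x=[5.7582] v=[0.6135]
First v>=0 after going negative at step 21, time=2.1000

Answer: 2.1000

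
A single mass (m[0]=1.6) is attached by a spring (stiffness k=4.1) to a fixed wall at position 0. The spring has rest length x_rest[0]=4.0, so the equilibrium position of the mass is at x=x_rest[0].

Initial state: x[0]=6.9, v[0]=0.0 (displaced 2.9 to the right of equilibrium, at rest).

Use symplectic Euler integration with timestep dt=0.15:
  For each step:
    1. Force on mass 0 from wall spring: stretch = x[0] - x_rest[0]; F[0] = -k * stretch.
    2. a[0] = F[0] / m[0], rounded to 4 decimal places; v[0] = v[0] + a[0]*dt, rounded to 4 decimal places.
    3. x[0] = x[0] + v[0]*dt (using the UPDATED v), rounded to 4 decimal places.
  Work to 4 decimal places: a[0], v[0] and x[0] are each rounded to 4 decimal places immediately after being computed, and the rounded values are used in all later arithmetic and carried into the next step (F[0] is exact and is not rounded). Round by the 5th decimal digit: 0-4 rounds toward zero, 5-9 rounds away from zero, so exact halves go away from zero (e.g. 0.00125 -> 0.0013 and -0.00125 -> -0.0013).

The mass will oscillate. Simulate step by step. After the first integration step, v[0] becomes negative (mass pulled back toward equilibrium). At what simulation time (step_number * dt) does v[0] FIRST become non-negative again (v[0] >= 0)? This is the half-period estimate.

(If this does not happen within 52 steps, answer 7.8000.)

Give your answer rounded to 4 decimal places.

Answer: 2.1000

Derivation:
Step 0: x=[6.9000] v=[0.0000]
Step 1: x=[6.7328] v=[-1.1147]
Step 2: x=[6.4080] v=[-2.1651]
Step 3: x=[5.9444] v=[-3.0907]
Step 4: x=[5.3687] v=[-3.8381]
Step 5: x=[4.7141] v=[-4.3642]
Step 6: x=[4.0183] v=[-4.6387]
Step 7: x=[3.3214] v=[-4.6457]
Step 8: x=[2.6637] v=[-4.3849]
Step 9: x=[2.0830] v=[-3.8713]
Step 10: x=[1.6128] v=[-3.1345]
Step 11: x=[1.2803] v=[-2.2169]
Step 12: x=[1.1046] v=[-1.1715]
Step 13: x=[1.0958] v=[-0.0586]
Step 14: x=[1.2545] v=[1.0577]
First v>=0 after going negative at step 14, time=2.1000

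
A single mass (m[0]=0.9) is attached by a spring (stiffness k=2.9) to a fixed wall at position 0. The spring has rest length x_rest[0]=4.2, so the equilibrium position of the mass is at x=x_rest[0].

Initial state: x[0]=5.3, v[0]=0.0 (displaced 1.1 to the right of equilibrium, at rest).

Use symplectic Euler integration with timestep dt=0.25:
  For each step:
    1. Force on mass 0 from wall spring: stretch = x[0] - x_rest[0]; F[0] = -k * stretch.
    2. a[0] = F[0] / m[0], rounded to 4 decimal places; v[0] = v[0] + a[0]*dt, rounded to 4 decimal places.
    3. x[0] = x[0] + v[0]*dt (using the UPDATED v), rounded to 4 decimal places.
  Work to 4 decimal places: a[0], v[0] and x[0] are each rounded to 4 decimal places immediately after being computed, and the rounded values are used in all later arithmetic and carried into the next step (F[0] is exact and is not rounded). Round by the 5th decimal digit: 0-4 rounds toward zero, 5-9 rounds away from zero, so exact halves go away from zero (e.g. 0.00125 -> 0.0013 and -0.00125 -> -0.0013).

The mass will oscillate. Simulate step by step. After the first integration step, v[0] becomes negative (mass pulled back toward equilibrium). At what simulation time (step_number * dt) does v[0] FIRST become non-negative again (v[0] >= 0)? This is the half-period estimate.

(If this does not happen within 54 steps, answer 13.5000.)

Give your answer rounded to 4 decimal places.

Answer: 1.7500

Derivation:
Step 0: x=[5.3000] v=[0.0000]
Step 1: x=[5.0785] v=[-0.8861]
Step 2: x=[4.6801] v=[-1.5938]
Step 3: x=[4.1850] v=[-1.9806]
Step 4: x=[3.6929] v=[-1.9685]
Step 5: x=[3.3029] v=[-1.5600]
Step 6: x=[3.0936] v=[-0.8373]
Step 7: x=[3.1071] v=[0.0540]
First v>=0 after going negative at step 7, time=1.7500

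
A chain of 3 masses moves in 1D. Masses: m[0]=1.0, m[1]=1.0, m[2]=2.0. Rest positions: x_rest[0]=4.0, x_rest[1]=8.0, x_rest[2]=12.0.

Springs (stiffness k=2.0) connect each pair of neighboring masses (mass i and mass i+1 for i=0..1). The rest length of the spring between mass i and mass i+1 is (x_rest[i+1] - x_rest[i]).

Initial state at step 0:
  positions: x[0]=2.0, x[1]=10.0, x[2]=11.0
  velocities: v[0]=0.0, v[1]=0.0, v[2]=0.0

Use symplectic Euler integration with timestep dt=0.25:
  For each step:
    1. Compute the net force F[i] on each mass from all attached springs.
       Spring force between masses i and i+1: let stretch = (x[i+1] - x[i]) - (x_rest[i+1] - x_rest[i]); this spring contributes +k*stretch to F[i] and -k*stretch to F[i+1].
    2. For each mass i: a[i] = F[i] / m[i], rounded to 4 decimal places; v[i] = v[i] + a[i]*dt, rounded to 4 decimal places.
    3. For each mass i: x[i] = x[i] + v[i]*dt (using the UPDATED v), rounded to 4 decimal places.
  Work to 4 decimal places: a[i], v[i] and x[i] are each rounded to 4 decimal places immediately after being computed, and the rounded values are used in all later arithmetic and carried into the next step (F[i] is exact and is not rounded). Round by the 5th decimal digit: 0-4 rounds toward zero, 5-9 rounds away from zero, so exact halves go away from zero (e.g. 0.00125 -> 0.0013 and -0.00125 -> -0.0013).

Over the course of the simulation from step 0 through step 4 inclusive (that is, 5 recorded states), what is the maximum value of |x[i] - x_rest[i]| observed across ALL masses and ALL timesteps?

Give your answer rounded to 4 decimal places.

Answer: 2.8845

Derivation:
Step 0: x=[2.0000 10.0000 11.0000] v=[0.0000 0.0000 0.0000]
Step 1: x=[2.5000 9.1250 11.1875] v=[2.0000 -3.5000 0.7500]
Step 2: x=[3.3281 7.6797 11.4961] v=[3.3125 -5.7813 1.2344]
Step 3: x=[4.2002 6.1675 11.8162] v=[3.4883 -6.0489 1.2803]
Step 4: x=[4.8182 5.1155 12.0332] v=[2.4720 -4.2082 0.8681]
Max displacement = 2.8845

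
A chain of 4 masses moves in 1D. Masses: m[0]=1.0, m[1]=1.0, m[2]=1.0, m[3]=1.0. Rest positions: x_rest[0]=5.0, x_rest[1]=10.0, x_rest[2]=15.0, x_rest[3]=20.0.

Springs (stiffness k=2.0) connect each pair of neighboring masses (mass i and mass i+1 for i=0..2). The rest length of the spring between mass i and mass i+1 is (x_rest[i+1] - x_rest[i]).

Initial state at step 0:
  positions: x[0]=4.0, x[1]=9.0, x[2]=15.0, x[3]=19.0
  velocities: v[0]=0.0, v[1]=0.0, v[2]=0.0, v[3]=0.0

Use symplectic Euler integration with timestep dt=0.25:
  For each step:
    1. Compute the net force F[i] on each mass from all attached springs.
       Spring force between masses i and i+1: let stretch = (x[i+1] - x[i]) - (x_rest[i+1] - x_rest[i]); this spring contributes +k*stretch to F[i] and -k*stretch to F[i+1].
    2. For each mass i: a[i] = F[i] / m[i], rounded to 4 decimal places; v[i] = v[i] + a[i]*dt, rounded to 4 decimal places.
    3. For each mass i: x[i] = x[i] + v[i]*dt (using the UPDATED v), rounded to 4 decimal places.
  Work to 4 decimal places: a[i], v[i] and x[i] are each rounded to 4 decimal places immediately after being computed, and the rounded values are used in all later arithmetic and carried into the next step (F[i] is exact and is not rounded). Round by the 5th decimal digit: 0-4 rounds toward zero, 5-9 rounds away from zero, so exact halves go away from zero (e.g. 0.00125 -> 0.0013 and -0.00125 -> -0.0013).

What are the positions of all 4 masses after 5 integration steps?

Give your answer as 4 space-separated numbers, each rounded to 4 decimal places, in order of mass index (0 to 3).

Answer: 4.3152 9.3950 13.6222 19.6679

Derivation:
Step 0: x=[4.0000 9.0000 15.0000 19.0000] v=[0.0000 0.0000 0.0000 0.0000]
Step 1: x=[4.0000 9.1250 14.7500 19.1250] v=[0.0000 0.5000 -1.0000 0.5000]
Step 2: x=[4.0156 9.3125 14.3438 19.3281] v=[0.0625 0.7500 -1.6250 0.8125]
Step 3: x=[4.0684 9.4668 13.9317 19.5332] v=[0.2110 0.6172 -1.6485 0.8204]
Step 4: x=[4.1710 9.5044 13.6617 19.6631] v=[0.4102 0.1505 -1.0802 0.5197]
Step 5: x=[4.3152 9.3950 13.6222 19.6679] v=[0.5769 -0.4376 -0.1582 0.0190]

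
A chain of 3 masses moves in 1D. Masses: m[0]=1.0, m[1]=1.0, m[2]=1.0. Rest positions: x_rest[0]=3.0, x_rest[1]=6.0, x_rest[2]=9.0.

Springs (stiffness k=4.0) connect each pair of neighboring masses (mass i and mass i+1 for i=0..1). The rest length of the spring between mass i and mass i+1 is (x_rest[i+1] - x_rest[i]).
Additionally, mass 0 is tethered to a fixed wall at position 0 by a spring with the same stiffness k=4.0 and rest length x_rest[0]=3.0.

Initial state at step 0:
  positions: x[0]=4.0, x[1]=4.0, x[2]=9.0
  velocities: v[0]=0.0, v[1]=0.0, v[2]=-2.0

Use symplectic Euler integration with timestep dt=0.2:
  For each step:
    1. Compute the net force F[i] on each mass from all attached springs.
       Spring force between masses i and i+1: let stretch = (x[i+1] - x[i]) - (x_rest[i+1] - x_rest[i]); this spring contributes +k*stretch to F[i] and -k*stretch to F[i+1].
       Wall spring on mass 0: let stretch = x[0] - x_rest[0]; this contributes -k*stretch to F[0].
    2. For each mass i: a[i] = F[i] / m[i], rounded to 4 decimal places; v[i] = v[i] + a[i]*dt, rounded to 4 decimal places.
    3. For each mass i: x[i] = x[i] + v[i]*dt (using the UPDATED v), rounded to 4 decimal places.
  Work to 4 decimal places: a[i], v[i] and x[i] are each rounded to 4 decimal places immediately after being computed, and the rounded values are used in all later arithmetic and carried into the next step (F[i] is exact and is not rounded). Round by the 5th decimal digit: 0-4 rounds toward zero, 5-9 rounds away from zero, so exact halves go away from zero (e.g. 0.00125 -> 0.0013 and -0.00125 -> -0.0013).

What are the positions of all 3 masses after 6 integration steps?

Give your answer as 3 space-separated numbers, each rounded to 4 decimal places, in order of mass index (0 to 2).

Step 0: x=[4.0000 4.0000 9.0000] v=[0.0000 0.0000 -2.0000]
Step 1: x=[3.3600 4.8000 8.2800] v=[-3.2000 4.0000 -3.6000]
Step 2: x=[2.4128 5.9264 7.4832] v=[-4.7360 5.6320 -3.9840]
Step 3: x=[1.6417 6.7397 6.9173] v=[-3.8554 4.0666 -2.8294]
Step 4: x=[1.4236 6.7658 6.8030] v=[-1.0904 0.1303 -0.5715]
Step 5: x=[1.8325 5.9431 7.1627] v=[2.0445 -4.1137 1.7987]
Step 6: x=[2.6059 4.6578 7.8073] v=[3.8670 -6.4265 3.2230]

Answer: 2.6059 4.6578 7.8073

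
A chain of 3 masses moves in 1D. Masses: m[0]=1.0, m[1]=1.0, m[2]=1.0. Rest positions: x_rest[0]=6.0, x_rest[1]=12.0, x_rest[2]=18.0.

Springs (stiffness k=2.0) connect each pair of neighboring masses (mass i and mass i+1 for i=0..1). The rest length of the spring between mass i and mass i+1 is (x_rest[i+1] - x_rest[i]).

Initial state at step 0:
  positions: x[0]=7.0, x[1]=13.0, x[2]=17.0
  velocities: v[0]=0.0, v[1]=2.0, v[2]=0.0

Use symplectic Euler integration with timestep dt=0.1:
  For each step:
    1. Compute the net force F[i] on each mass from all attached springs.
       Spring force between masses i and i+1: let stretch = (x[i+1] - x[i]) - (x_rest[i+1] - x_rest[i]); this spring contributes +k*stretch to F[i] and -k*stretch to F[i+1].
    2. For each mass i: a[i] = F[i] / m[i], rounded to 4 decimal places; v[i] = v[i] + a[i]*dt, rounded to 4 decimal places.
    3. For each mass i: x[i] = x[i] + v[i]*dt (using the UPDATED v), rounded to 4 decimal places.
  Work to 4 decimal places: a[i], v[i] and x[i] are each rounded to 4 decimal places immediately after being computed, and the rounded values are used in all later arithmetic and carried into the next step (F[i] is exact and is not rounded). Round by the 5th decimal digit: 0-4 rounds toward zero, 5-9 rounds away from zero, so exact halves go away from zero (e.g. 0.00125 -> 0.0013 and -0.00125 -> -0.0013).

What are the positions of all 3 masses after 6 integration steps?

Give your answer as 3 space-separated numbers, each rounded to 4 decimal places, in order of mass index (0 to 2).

Answer: 7.0762 13.2622 17.8615

Derivation:
Step 0: x=[7.0000 13.0000 17.0000] v=[0.0000 2.0000 0.0000]
Step 1: x=[7.0000 13.1600 17.0400] v=[0.0000 1.6000 0.4000]
Step 2: x=[7.0032 13.2744 17.1224] v=[0.0320 1.1440 0.8240]
Step 3: x=[7.0118 13.3403 17.2478] v=[0.0862 0.6594 1.2544]
Step 4: x=[7.0270 13.3578 17.4151] v=[0.1519 0.1752 1.6729]
Step 5: x=[7.0488 13.3299 17.6212] v=[0.2181 -0.2795 2.0614]
Step 6: x=[7.0762 13.2622 17.8615] v=[0.2743 -0.6775 2.4031]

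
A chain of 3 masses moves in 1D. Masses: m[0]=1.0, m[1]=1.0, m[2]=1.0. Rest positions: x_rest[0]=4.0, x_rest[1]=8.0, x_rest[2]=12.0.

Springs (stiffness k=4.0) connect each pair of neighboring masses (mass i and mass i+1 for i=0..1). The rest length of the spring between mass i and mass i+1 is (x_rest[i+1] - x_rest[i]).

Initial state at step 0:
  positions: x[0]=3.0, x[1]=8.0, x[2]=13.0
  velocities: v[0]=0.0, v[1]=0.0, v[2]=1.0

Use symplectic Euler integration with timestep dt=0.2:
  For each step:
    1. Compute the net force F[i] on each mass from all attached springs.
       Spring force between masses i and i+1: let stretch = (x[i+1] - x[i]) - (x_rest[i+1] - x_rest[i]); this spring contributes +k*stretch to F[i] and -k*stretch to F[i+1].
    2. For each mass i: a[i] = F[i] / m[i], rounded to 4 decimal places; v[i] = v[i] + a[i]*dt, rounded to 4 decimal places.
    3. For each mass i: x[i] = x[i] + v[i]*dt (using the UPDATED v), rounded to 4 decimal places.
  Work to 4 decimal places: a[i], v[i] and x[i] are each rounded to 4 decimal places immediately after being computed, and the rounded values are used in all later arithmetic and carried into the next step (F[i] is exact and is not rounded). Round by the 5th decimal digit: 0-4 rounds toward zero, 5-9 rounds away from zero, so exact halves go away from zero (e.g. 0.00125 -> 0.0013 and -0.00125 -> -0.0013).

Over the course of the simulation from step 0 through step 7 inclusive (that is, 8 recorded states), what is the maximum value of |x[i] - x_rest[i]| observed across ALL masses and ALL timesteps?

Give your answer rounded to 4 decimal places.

Step 0: x=[3.0000 8.0000 13.0000] v=[0.0000 0.0000 1.0000]
Step 1: x=[3.1600 8.0000 13.0400] v=[0.8000 0.0000 0.2000]
Step 2: x=[3.4544 8.0320 12.9136] v=[1.4720 0.1600 -0.6320]
Step 3: x=[3.8412 8.1126 12.6461] v=[1.9341 0.4032 -1.3373]
Step 4: x=[4.2714 8.2352 12.2933] v=[2.1512 0.6129 -1.7641]
Step 5: x=[4.6958 8.3729 11.9312] v=[2.1222 0.6883 -1.8106]
Step 6: x=[5.0686 8.4916 11.6398] v=[1.8639 0.5933 -1.4572]
Step 7: x=[5.3491 8.5663 11.4846] v=[1.4023 0.3735 -0.7758]
Max displacement = 1.3491

Answer: 1.3491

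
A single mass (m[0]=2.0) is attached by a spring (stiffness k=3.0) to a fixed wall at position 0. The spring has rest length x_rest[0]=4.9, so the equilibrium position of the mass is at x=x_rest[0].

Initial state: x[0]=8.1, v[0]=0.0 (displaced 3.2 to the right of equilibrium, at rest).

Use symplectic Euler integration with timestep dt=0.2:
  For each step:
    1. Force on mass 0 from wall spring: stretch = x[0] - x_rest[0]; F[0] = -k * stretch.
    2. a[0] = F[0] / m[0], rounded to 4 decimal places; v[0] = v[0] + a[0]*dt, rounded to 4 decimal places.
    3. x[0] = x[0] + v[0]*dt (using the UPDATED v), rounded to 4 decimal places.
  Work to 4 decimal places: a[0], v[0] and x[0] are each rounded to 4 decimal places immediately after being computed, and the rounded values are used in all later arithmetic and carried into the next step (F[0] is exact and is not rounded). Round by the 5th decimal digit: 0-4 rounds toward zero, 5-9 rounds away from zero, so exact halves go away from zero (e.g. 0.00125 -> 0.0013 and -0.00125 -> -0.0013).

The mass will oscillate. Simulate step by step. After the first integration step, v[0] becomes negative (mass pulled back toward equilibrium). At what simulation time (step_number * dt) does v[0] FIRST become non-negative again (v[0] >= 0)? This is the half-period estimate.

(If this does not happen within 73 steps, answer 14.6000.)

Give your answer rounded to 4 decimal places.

Step 0: x=[8.1000] v=[0.0000]
Step 1: x=[7.9080] v=[-0.9600]
Step 2: x=[7.5355] v=[-1.8624]
Step 3: x=[7.0049] v=[-2.6531]
Step 4: x=[6.3480] v=[-3.2846]
Step 5: x=[5.6042] v=[-3.7190]
Step 6: x=[4.8181] v=[-3.9303]
Step 7: x=[4.0370] v=[-3.9057]
Step 8: x=[3.3076] v=[-3.6468]
Step 9: x=[2.6738] v=[-3.1691]
Step 10: x=[2.1736] v=[-2.5012]
Step 11: x=[1.8369] v=[-1.6833]
Step 12: x=[1.6840] v=[-0.7644]
Step 13: x=[1.7241] v=[0.2004]
First v>=0 after going negative at step 13, time=2.6000

Answer: 2.6000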